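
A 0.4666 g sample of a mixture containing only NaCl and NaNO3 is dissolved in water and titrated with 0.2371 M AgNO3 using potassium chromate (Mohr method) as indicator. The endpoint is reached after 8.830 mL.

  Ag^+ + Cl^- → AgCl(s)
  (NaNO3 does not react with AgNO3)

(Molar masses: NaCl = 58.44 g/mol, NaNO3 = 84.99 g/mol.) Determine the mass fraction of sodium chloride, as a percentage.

26.22 %

n(AgNO3) = 0.008830 × 0.2371 = 2.094 × 10^-3 mol
Let x = n(NaCl), y = n(NaNO3).
Titrant: 1x = 2.094 × 10^-3;  mass: 58.44x + 84.99y = 0.4666
Solving, x = 2.094 × 10^-3 mol, y = 4.050 × 10^-3 mol
mass of NaCl = 2.094 × 10^-3 × 58.44 = 0.1223 g
% NaCl = 0.1223 / 0.4666 × 100 = 26.22 %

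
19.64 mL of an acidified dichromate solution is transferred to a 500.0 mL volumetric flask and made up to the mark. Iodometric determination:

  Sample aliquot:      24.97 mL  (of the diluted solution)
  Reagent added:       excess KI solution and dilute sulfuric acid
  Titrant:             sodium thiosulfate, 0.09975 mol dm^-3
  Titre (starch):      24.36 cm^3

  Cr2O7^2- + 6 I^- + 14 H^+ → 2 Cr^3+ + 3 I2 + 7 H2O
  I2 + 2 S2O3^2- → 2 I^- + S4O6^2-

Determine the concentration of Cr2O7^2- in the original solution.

0.4129 mol/L

n(S2O3^2-) = 0.02436 × 0.09975 = 2.430 × 10^-3 mol
n(I2) = n(S2O3^2-)/2 = 1.215 × 10^-3 mol
From the 1:3 ratio, n(Cr2O7^2-) in the aliquot = 1/3 × 1.215 × 10^-3 = 4.050 × 10^-4 mol
[Cr2O7^2-]_dilute = 4.050 × 10^-4 / 0.02497 = 0.01622 mol/L
[Cr2O7^2-]_original = 0.01622 × 500.0/19.64 = 0.4129 mol/L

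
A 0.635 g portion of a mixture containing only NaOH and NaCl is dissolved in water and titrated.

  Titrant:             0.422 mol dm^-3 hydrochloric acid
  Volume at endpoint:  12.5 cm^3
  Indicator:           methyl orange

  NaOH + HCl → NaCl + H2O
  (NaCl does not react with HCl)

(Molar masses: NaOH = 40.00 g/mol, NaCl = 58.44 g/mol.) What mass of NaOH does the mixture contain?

0.211 g

n(HCl) = 0.0125 × 0.422 = 5.27 × 10^-3 mol
Let x = n(NaOH), y = n(NaCl).
Titrant: 1x = 5.27 × 10^-3;  mass: 40.00x + 58.44y = 0.635
Solving, x = 5.27 × 10^-3 mol, y = 7.26 × 10^-3 mol
mass of NaOH = 5.27 × 10^-3 × 40.00 = 0.211 g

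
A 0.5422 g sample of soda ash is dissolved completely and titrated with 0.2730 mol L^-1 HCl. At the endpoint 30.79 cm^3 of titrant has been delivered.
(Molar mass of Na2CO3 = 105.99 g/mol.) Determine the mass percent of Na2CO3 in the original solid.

Na2CO3 + 2 HCl → 2 NaCl + H2O + CO2
n(HCl) = 0.03079 L × 0.2730 mol/L = 8.406 × 10^-3 mol
From the 1:2 ratio, n(Na2CO3) = 1/2 × 8.406 × 10^-3 = 4.203 × 10^-3 mol
mass of Na2CO3 = 4.203 × 10^-3 × 105.99 g/mol = 0.4455 g
% Na2CO3 = 0.4455 / 0.5422 × 100 = 82.16 %

82.16 %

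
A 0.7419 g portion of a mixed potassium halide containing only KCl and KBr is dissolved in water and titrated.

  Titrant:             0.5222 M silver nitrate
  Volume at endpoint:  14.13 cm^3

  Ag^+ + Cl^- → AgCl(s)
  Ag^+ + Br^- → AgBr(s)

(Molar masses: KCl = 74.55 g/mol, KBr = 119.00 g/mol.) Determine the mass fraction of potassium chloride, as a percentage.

30.78 %

n(AgNO3) = 0.01413 × 0.5222 = 7.379 × 10^-3 mol
Let x = n(KCl), y = n(KBr).
Titrant: 1x + 1y = 7.379 × 10^-3;  mass: 74.55x + 119.00y = 0.7419
Solving, x = 3.063 × 10^-3 mol, y = 4.315 × 10^-3 mol
mass of KCl = 3.063 × 10^-3 × 74.55 = 0.2284 g
% KCl = 0.2284 / 0.7419 × 100 = 30.78 %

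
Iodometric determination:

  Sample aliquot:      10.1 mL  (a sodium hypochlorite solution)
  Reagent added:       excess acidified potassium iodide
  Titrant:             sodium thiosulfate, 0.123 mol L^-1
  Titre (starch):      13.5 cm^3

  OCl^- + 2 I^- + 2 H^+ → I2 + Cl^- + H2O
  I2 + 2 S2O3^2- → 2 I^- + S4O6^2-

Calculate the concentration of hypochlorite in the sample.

n(S2O3^2-) = 0.0135 × 0.123 = 1.66 × 10^-3 mol
n(I2) = n(S2O3^2-)/2 = 8.30 × 10^-4 mol
n(OCl^-) in the aliquot = 8.30 × 10^-4 mol (1:1 ratio)
[OCl^-] = 8.30 × 10^-4 / 0.0101 = 0.0822 mol/L

0.0822 mol/L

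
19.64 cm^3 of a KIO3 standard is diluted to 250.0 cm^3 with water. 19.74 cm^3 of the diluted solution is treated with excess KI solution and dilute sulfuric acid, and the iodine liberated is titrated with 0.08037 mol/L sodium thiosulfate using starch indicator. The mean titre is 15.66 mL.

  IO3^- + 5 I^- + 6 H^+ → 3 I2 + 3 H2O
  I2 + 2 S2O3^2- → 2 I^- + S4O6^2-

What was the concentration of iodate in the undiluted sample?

0.1353 mol/L

n(S2O3^2-) = 0.01566 × 0.08037 = 1.259 × 10^-3 mol
n(I2) = n(S2O3^2-)/2 = 6.293 × 10^-4 mol
From the 1:3 ratio, n(IO3^-) in the aliquot = 1/3 × 6.293 × 10^-4 = 2.098 × 10^-4 mol
[IO3^-]_dilute = 2.098 × 10^-4 / 0.01974 = 0.01063 mol/L
[IO3^-]_original = 0.01063 × 250.0/19.64 = 0.1353 mol/L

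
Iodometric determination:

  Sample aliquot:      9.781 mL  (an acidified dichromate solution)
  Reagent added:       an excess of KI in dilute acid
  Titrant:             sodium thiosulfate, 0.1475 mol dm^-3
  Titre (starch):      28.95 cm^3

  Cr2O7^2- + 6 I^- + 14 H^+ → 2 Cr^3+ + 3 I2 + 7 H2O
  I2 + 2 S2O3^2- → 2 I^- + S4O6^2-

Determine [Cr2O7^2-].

0.07276 mol/L

n(S2O3^2-) = 0.02895 × 0.1475 = 4.270 × 10^-3 mol
n(I2) = n(S2O3^2-)/2 = 2.135 × 10^-3 mol
From the 1:3 ratio, n(Cr2O7^2-) in the aliquot = 1/3 × 2.135 × 10^-3 = 7.117 × 10^-4 mol
[Cr2O7^2-] = 7.117 × 10^-4 / 0.009781 = 0.07276 mol/L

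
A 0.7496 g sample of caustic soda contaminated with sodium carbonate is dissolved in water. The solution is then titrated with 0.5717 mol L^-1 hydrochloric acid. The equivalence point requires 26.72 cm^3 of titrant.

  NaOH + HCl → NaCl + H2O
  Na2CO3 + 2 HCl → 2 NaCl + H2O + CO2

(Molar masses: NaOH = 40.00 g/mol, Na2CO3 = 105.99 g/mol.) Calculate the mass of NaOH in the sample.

n(HCl) = 0.02672 × 0.5717 = 0.01528 mol
Let x = n(NaOH), y = n(Na2CO3).
Titrant: 1x + 2y = 0.01528;  mass: 40.00x + 105.99y = 0.7496
Solving, x = 4.613 × 10^-3 mol, y = 5.332 × 10^-3 mol
mass of NaOH = 4.613 × 10^-3 × 40.00 = 0.1845 g

0.1845 g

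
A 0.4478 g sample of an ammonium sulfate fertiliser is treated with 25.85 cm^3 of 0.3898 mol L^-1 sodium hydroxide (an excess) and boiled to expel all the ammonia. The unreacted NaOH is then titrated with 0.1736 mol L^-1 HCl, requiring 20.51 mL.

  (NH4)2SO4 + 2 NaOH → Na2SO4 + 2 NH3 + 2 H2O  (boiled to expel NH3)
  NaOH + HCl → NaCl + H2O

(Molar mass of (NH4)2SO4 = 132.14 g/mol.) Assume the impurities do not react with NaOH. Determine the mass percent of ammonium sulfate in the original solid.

96.14 %

n(NaOH) added = 0.02585 × 0.3898 = 0.01008 mol
n(HCl) used in back-titration = 0.02051 × 0.1736 = 3.561 × 10^-3 mol
n(NaOH) left over = 3.561 × 10^-3 mol (1:1 ratio)
n(NaOH) consumed by analyte = 0.01008 − 3.561 × 10^-3 = 6.516 × 10^-3 mol
From the 1:2 ratio, n((NH4)2SO4) = 1/2 × 6.516 × 10^-3 = 3.258 × 10^-3 mol
mass of (NH4)2SO4 = 3.258 × 10^-3 × 132.14 = 0.4305 g
% (NH4)2SO4 = 0.4305 / 0.4478 × 100 = 96.14 %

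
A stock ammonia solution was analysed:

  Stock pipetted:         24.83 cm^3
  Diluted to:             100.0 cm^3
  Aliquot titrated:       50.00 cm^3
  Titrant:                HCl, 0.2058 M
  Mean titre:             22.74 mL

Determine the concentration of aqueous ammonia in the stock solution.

NH3 + HCl → NH4Cl
n(HCl) = 0.02274 × 0.2058 = 4.680 × 10^-3 mol
n(NH3) in the aliquot = 4.680 × 10^-3 mol (1:1 ratio)
[NH3]_dilute = 4.680 × 10^-3 / 0.05000 = 0.09360 mol/L
Dilution factor = 100.0 / 24.83 = 4.027
[NH3]_stock = 0.09360 × 4.027 = 0.3770 mol/L

0.3770 M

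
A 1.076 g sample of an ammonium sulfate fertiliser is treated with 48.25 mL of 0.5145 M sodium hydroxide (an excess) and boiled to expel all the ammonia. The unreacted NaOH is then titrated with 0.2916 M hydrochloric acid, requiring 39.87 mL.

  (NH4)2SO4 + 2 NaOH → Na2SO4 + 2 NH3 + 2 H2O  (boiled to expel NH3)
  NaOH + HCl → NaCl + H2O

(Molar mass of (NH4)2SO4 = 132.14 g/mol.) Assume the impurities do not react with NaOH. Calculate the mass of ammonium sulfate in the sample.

0.8720 g

n(NaOH) added = 0.04825 × 0.5145 = 0.02482 mol
n(HCl) used in back-titration = 0.03987 × 0.2916 = 0.01163 mol
n(NaOH) left over = 0.01163 mol (1:1 ratio)
n(NaOH) consumed by analyte = 0.02482 − 0.01163 = 0.01320 mol
From the 1:2 ratio, n((NH4)2SO4) = 1/2 × 0.01320 = 6.599 × 10^-3 mol
mass of (NH4)2SO4 = 6.599 × 10^-3 × 132.14 = 0.8720 g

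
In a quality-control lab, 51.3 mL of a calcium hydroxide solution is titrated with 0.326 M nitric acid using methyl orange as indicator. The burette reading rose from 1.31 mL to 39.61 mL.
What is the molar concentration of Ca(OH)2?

Ca(OH)2 + 2 HNO3 → Ca(NO3)2 + 2 H2O
n(HNO3) = 0.0383 L × 0.326 mol/L = 0.0125 mol
From the 1:2 mole ratio, n(Ca(OH)2) = 1/2 × 0.0125 = 6.24 × 10^-3 mol
[Ca(OH)2] = 6.24 × 10^-3 mol / 0.0513 L = 0.122 mol/L

0.122 M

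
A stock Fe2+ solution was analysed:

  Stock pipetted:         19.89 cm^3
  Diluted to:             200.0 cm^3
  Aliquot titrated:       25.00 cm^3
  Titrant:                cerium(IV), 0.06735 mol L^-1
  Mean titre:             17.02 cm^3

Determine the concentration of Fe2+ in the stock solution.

0.4611 mol/L

Ce^4+ + Fe^2+ → Ce^3+ + Fe^3+
n(Ce4+) = 0.01702 × 0.06735 = 1.146 × 10^-3 mol
n(Fe2+) in the aliquot = 1.146 × 10^-3 mol (1:1 ratio)
[Fe2+]_dilute = 1.146 × 10^-3 / 0.02500 = 0.04585 mol/L
Dilution factor = 200.0 / 19.89 = 10.06
[Fe2+]_stock = 0.04585 × 10.06 = 0.4611 mol/L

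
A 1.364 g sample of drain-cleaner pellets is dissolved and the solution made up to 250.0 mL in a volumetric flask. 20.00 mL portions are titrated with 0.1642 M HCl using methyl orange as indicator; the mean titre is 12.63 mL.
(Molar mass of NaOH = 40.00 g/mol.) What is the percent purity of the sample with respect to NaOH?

76.02 %

NaOH + HCl → NaCl + H2O
n(HCl) per titration = 0.01263 × 0.1642 = 2.074 × 10^-3 mol
n(NaOH) in each aliquot = 2.074 × 10^-3 mol (1:1 ratio)
n(NaOH) in the whole flask = 2.074 × 10^-3 × 250.0/20.00 = 0.02592 mol
mass of NaOH = 0.02592 × 40.00 = 1.037 g
% NaOH = 1.037 / 1.364 × 100 = 76.02 %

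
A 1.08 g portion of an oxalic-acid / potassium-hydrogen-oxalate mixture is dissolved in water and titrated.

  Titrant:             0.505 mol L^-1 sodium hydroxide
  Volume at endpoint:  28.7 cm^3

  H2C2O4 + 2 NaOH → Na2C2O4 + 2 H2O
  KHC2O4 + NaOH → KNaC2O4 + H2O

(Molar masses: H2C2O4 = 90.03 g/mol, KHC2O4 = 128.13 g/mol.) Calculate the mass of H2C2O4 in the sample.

n(NaOH) = 0.0287 × 0.505 = 0.0145 mol
Let x = n(H2C2O4), y = n(KHC2O4).
Titrant: 2x + 1y = 0.0145;  mass: 90.03x + 128.13y = 1.08
Solving, x = 4.67 × 10^-3 mol, y = 5.14 × 10^-3 mol
mass of H2C2O4 = 4.67 × 10^-3 × 90.03 = 0.421 g

0.421 g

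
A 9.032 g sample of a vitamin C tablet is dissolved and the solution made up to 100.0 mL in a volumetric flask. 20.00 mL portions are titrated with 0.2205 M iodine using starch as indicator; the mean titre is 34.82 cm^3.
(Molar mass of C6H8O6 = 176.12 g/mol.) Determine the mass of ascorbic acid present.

C6H8O6 + I2 → C6H6O6 + 2 HI
n(I2) per titration = 0.03482 × 0.2205 = 7.678 × 10^-3 mol
n(C6H8O6) in each aliquot = 7.678 × 10^-3 mol (1:1 ratio)
n(C6H8O6) in the whole flask = 7.678 × 10^-3 × 100.0/20.00 = 0.03839 mol
mass of C6H8O6 = 0.03839 × 176.12 = 6.761 g

6.761 g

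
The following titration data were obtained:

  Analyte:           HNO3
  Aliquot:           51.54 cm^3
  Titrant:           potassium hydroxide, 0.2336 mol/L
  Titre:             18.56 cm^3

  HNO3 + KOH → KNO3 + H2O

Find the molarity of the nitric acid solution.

n(KOH) = 0.01856 L × 0.2336 mol/L = 4.336 × 10^-3 mol
n(HNO3) = 4.336 × 10^-3 mol (1:1 mole ratio)
[HNO3] = 4.336 × 10^-3 mol / 0.05154 L = 0.08412 mol/L

0.08412 mol/L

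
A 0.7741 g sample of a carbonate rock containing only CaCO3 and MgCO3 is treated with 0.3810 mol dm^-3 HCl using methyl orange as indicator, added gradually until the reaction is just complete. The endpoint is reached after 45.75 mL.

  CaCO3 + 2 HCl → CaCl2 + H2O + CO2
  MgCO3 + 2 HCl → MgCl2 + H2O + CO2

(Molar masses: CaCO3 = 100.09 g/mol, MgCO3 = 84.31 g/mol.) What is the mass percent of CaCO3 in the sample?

32.21 %

n(HCl) = 0.04575 × 0.3810 = 0.01743 mol
Let x = n(CaCO3), y = n(MgCO3).
Titrant: 2x + 2y = 0.01743;  mass: 100.09x + 84.31y = 0.7741
Solving, x = 2.491 × 10^-3 mol, y = 6.224 × 10^-3 mol
mass of CaCO3 = 2.491 × 10^-3 × 100.09 = 0.2493 g
% CaCO3 = 0.2493 / 0.7741 × 100 = 32.21 %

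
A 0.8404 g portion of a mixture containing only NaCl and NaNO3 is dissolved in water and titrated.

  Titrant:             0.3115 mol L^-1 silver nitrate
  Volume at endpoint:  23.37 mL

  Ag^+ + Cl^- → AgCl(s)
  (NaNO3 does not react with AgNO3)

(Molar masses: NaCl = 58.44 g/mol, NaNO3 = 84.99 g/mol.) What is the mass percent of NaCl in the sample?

50.62 %

n(AgNO3) = 0.02337 × 0.3115 = 7.280 × 10^-3 mol
Let x = n(NaCl), y = n(NaNO3).
Titrant: 1x = 7.280 × 10^-3;  mass: 58.44x + 84.99y = 0.8404
Solving, x = 7.280 × 10^-3 mol, y = 4.883 × 10^-3 mol
mass of NaCl = 7.280 × 10^-3 × 58.44 = 0.4254 g
% NaCl = 0.4254 / 0.8404 × 100 = 50.62 %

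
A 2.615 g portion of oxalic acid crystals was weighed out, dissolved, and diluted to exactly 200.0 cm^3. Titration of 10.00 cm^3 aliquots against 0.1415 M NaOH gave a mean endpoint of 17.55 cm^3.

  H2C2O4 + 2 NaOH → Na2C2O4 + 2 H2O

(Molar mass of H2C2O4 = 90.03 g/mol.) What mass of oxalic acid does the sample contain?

2.236 g

n(NaOH) per titration = 0.01755 × 0.1415 = 2.483 × 10^-3 mol
From the 1:2 ratio, n(H2C2O4) in each aliquot = 1/2 × 2.483 × 10^-3 = 1.242 × 10^-3 mol
n(H2C2O4) in the whole flask = 1.242 × 10^-3 × 200.0/10.00 = 0.02483 mol
mass of H2C2O4 = 0.02483 × 90.03 = 2.236 g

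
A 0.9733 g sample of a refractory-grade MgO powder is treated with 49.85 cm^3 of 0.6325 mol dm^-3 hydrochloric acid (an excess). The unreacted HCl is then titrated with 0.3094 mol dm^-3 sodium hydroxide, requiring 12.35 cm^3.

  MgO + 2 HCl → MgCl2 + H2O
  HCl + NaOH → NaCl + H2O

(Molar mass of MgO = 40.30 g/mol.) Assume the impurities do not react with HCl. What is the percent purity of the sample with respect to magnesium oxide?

57.37 %

n(HCl) added = 0.04985 × 0.6325 = 0.03153 mol
n(NaOH) used in back-titration = 0.01235 × 0.3094 = 3.821 × 10^-3 mol
n(HCl) left over = 3.821 × 10^-3 mol (1:1 ratio)
n(HCl) consumed by analyte = 0.03153 − 3.821 × 10^-3 = 0.02771 mol
From the 1:2 ratio, n(MgO) = 1/2 × 0.02771 = 0.01385 mol
mass of MgO = 0.01385 × 40.30 = 0.5583 g
% MgO = 0.5583 / 0.9733 × 100 = 57.37 %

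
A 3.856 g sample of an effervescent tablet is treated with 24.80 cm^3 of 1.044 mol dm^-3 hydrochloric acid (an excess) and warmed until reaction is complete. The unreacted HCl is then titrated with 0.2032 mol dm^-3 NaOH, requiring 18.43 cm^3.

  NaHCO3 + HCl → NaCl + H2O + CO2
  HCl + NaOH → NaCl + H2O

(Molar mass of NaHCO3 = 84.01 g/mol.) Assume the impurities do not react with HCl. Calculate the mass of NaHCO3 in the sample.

n(HCl) added = 0.02480 × 1.044 = 0.02589 mol
n(NaOH) used in back-titration = 0.01843 × 0.2032 = 3.745 × 10^-3 mol
n(HCl) left over = 3.745 × 10^-3 mol (1:1 ratio)
n(HCl) consumed by analyte = 0.02589 − 3.745 × 10^-3 = 0.02215 mol
n(NaHCO3) = 0.02215 mol (1:1 ratio)
mass of NaHCO3 = 0.02215 × 84.01 = 1.861 g

1.861 g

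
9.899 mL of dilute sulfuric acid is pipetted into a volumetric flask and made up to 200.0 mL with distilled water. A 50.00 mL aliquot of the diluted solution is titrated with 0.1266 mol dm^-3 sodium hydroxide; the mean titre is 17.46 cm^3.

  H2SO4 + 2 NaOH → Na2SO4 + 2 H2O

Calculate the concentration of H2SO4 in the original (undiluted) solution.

0.4466 mol/L

n(NaOH) = 0.01746 × 0.1266 = 2.210 × 10^-3 mol
From the 1:2 ratio, n(H2SO4) in the aliquot = 1/2 × 2.210 × 10^-3 = 1.105 × 10^-3 mol
[H2SO4]_dilute = 1.105 × 10^-3 / 0.05000 = 0.02210 mol/L
Dilution factor = 200.0 / 9.899 = 20.20
[H2SO4]_stock = 0.02210 × 20.20 = 0.4466 mol/L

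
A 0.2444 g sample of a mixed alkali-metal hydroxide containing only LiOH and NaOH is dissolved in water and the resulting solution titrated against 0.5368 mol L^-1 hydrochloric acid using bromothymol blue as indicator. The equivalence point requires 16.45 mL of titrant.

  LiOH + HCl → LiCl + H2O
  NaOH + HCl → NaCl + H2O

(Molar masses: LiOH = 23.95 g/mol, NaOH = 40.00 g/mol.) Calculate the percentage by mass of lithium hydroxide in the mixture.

66.44 %

n(HCl) = 0.01645 × 0.5368 = 8.830 × 10^-3 mol
Let x = n(LiOH), y = n(NaOH).
Titrant: 1x + 1y = 8.830 × 10^-3;  mass: 23.95x + 40.00y = 0.2444
Solving, x = 6.780 × 10^-3 mol, y = 2.051 × 10^-3 mol
mass of LiOH = 6.780 × 10^-3 × 23.95 = 0.1624 g
% LiOH = 0.1624 / 0.2444 × 100 = 66.44 %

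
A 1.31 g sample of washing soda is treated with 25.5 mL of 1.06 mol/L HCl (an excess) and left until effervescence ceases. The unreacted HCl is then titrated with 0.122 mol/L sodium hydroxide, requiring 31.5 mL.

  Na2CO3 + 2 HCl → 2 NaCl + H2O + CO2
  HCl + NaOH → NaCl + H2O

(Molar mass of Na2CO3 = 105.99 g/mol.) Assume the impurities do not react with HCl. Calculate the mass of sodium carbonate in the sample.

1.23 g

n(HCl) added = 0.0255 × 1.06 = 0.0270 mol
n(NaOH) used in back-titration = 0.0315 × 0.122 = 3.84 × 10^-3 mol
n(HCl) left over = 3.84 × 10^-3 mol (1:1 ratio)
n(HCl) consumed by analyte = 0.0270 − 3.84 × 10^-3 = 0.0232 mol
From the 1:2 ratio, n(Na2CO3) = 1/2 × 0.0232 = 0.0116 mol
mass of Na2CO3 = 0.0116 × 105.99 = 1.23 g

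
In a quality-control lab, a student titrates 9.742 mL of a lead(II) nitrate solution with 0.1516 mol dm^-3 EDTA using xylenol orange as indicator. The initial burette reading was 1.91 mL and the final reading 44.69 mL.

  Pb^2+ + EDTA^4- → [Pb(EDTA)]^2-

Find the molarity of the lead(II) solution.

0.6657 mol/L

n(EDTA) = 0.04278 L × 0.1516 mol/L = 6.485 × 10^-3 mol
n(Pb2+) = 6.485 × 10^-3 mol (1:1 mole ratio)
[Pb2+] = 6.485 × 10^-3 mol / 0.009742 L = 0.6657 mol/L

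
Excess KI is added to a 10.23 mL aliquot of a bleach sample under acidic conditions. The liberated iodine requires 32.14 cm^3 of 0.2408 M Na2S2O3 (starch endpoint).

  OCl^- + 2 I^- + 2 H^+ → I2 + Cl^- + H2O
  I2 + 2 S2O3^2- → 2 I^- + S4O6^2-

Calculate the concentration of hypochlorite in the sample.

0.3783 M

n(S2O3^2-) = 0.03214 × 0.2408 = 7.739 × 10^-3 mol
n(I2) = n(S2O3^2-)/2 = 3.870 × 10^-3 mol
n(OCl^-) in the aliquot = 3.870 × 10^-3 mol (1:1 ratio)
[OCl^-] = 3.870 × 10^-3 / 0.01023 = 0.3783 mol/L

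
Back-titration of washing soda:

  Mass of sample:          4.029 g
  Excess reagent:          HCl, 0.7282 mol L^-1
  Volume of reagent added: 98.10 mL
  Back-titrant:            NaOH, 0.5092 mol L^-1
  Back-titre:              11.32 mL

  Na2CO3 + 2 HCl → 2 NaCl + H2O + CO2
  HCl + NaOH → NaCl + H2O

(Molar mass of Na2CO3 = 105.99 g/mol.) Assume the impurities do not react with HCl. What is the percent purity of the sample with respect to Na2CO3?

86.38 %

n(HCl) added = 0.09810 × 0.7282 = 0.07144 mol
n(NaOH) used in back-titration = 0.01132 × 0.5092 = 5.764 × 10^-3 mol
n(HCl) left over = 5.764 × 10^-3 mol (1:1 ratio)
n(HCl) consumed by analyte = 0.07144 − 5.764 × 10^-3 = 0.06567 mol
From the 1:2 ratio, n(Na2CO3) = 1/2 × 0.06567 = 0.03284 mol
mass of Na2CO3 = 0.03284 × 105.99 = 3.480 g
% Na2CO3 = 3.480 / 4.029 × 100 = 86.38 %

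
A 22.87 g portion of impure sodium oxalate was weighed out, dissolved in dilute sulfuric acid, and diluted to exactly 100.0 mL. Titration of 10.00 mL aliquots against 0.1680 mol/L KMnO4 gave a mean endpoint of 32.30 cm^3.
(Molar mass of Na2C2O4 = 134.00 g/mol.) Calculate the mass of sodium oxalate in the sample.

2 MnO4^- + 5 C2O4^2- + 16 H^+ → 2 Mn^2+ + 10 CO2 + 8 H2O
n(KMnO4) per titration = 0.03230 × 0.1680 = 5.426 × 10^-3 mol
From the 5:2 ratio, n(Na2C2O4) in each aliquot = 5/2 × 5.426 × 10^-3 = 0.01357 mol
n(Na2C2O4) in the whole flask = 0.01357 × 100.0/10.00 = 0.1357 mol
mass of Na2C2O4 = 0.1357 × 134.00 = 18.18 g

18.18 g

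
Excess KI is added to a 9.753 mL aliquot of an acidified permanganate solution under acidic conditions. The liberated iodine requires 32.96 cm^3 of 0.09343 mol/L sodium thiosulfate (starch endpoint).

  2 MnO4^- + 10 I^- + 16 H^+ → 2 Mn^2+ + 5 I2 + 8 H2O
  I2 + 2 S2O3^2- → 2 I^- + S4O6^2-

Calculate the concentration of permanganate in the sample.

0.06315 mol/L

n(S2O3^2-) = 0.03296 × 0.09343 = 3.079 × 10^-3 mol
n(I2) = n(S2O3^2-)/2 = 1.540 × 10^-3 mol
From the 2:5 ratio, n(MnO4^-) in the aliquot = 2/5 × 1.540 × 10^-3 = 6.159 × 10^-4 mol
[MnO4^-] = 6.159 × 10^-4 / 0.009753 = 0.06315 mol/L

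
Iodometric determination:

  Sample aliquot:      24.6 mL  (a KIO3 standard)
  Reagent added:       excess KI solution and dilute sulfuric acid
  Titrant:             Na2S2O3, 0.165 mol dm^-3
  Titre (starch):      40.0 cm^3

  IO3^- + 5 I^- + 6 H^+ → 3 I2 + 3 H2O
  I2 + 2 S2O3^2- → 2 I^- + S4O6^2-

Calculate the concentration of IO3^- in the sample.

n(S2O3^2-) = 0.0400 × 0.165 = 6.60 × 10^-3 mol
n(I2) = n(S2O3^2-)/2 = 3.30 × 10^-3 mol
From the 1:3 ratio, n(IO3^-) in the aliquot = 1/3 × 3.30 × 10^-3 = 1.10 × 10^-3 mol
[IO3^-] = 1.10 × 10^-3 / 0.0246 = 0.0447 mol/L

0.0447 mol/L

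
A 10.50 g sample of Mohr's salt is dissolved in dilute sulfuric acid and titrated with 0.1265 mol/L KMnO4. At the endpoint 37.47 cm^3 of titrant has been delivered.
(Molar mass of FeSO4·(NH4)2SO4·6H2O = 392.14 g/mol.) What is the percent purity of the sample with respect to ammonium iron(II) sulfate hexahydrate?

88.51 %

MnO4^- + 5 Fe^2+ + 8 H^+ → Mn^2+ + 5 Fe^3+ + 4 H2O
n(KMnO4) = 0.03747 L × 0.1265 mol/L = 4.740 × 10^-3 mol
From the 5:1 ratio, n(FeSO4·(NH4)2SO4·6H2O) = 5/1 × 4.740 × 10^-3 = 0.02370 mol
mass of FeSO4·(NH4)2SO4·6H2O = 0.02370 × 392.14 g/mol = 9.294 g
% FeSO4·(NH4)2SO4·6H2O = 9.294 / 10.50 × 100 = 88.51 %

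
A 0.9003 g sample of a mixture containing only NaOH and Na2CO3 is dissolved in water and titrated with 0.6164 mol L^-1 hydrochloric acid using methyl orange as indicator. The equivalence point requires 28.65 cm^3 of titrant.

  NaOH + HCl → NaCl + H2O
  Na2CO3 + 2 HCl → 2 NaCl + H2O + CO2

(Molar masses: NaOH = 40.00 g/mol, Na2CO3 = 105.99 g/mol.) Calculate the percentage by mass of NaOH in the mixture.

12.17 %

n(HCl) = 0.02865 × 0.6164 = 0.01766 mol
Let x = n(NaOH), y = n(Na2CO3).
Titrant: 1x + 2y = 0.01766;  mass: 40.00x + 105.99y = 0.9003
Solving, x = 2.738 × 10^-3 mol, y = 7.461 × 10^-3 mol
mass of NaOH = 2.738 × 10^-3 × 40.00 = 0.1095 g
% NaOH = 0.1095 / 0.9003 × 100 = 12.17 %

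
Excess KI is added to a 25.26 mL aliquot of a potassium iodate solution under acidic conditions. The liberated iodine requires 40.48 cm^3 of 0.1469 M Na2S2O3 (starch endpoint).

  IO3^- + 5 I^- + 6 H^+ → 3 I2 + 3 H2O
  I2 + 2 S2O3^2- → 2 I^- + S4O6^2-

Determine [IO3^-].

n(S2O3^2-) = 0.04048 × 0.1469 = 5.947 × 10^-3 mol
n(I2) = n(S2O3^2-)/2 = 2.973 × 10^-3 mol
From the 1:3 ratio, n(IO3^-) in the aliquot = 1/3 × 2.973 × 10^-3 = 9.911 × 10^-4 mol
[IO3^-] = 9.911 × 10^-4 / 0.02526 = 0.03924 mol/L

0.03924 M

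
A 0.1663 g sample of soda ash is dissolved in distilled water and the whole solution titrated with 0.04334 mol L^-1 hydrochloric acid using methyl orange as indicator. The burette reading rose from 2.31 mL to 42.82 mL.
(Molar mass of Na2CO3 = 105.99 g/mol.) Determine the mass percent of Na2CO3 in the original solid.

Na2CO3 + 2 HCl → 2 NaCl + H2O + CO2
n(HCl) = 0.04051 L × 0.04334 mol/L = 1.756 × 10^-3 mol
From the 1:2 ratio, n(Na2CO3) = 1/2 × 1.756 × 10^-3 = 8.779 × 10^-4 mol
mass of Na2CO3 = 8.779 × 10^-4 × 105.99 g/mol = 0.09304 g
% Na2CO3 = 0.09304 / 0.1663 × 100 = 55.95 %

55.95 %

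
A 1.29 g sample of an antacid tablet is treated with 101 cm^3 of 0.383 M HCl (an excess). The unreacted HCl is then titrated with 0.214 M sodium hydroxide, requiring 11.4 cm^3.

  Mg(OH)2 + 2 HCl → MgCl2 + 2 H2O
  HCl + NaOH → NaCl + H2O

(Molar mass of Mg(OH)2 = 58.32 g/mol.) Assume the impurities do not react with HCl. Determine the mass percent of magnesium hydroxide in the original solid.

81.9 %

n(HCl) added = 0.101 × 0.383 = 0.0387 mol
n(NaOH) used in back-titration = 0.0114 × 0.214 = 2.44 × 10^-3 mol
n(HCl) left over = 2.44 × 10^-3 mol (1:1 ratio)
n(HCl) consumed by analyte = 0.0387 − 2.44 × 10^-3 = 0.0362 mol
From the 1:2 ratio, n(Mg(OH)2) = 1/2 × 0.0362 = 0.0181 mol
mass of Mg(OH)2 = 0.0181 × 58.32 = 1.06 g
% Mg(OH)2 = 1.06 / 1.29 × 100 = 81.9 %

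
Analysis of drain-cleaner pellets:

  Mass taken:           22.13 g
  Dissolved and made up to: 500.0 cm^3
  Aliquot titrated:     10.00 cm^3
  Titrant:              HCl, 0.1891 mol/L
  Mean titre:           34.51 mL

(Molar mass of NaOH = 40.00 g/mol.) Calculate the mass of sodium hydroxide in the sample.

NaOH + HCl → NaCl + H2O
n(HCl) per titration = 0.03451 × 0.1891 = 6.526 × 10^-3 mol
n(NaOH) in each aliquot = 6.526 × 10^-3 mol (1:1 ratio)
n(NaOH) in the whole flask = 6.526 × 10^-3 × 500.0/10.00 = 0.3263 mol
mass of NaOH = 0.3263 × 40.00 = 13.05 g

13.05 g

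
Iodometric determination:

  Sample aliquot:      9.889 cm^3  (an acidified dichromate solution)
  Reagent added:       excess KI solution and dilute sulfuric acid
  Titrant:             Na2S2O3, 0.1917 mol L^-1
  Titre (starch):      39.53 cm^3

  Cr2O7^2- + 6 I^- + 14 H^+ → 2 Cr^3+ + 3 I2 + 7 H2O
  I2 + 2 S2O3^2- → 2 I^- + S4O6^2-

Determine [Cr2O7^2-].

n(S2O3^2-) = 0.03953 × 0.1917 = 7.578 × 10^-3 mol
n(I2) = n(S2O3^2-)/2 = 3.789 × 10^-3 mol
From the 1:3 ratio, n(Cr2O7^2-) in the aliquot = 1/3 × 3.789 × 10^-3 = 1.263 × 10^-3 mol
[Cr2O7^2-] = 1.263 × 10^-3 / 0.009889 = 0.1277 mol/L

0.1277 mol/L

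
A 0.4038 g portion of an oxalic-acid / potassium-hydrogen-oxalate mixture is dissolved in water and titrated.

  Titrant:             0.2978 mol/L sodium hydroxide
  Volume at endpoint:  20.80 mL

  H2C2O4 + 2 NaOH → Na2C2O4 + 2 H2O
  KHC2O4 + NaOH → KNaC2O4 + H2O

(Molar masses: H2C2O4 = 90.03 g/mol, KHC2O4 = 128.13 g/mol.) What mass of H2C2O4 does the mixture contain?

0.2112 g

n(NaOH) = 0.02080 × 0.2978 = 6.194 × 10^-3 mol
Let x = n(H2C2O4), y = n(KHC2O4).
Titrant: 2x + 1y = 6.194 × 10^-3;  mass: 90.03x + 128.13y = 0.4038
Solving, x = 2.345 × 10^-3 mol, y = 1.504 × 10^-3 mol
mass of H2C2O4 = 2.345 × 10^-3 × 90.03 = 0.2112 g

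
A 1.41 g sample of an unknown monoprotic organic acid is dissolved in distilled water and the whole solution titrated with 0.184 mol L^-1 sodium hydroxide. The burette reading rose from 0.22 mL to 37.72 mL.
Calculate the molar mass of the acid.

n(NaOH) = 0.0375 L × 0.184 mol/L = 6.90 × 10^-3 mol
n(HA) = 6.90 × 10^-3 mol (1:1 ratio)
M = m / n = 1.41 g / 6.90 × 10^-3 mol = 204 g/mol

204 g/mol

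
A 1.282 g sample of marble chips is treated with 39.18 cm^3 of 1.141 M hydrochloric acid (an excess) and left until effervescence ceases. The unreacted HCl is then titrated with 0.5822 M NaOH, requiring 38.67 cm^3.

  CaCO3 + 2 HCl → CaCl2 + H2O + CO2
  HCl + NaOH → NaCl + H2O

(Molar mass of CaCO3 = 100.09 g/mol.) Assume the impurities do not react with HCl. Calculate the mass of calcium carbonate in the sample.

n(HCl) added = 0.03918 × 1.141 = 0.04470 mol
n(NaOH) used in back-titration = 0.03867 × 0.5822 = 0.02251 mol
n(HCl) left over = 0.02251 mol (1:1 ratio)
n(HCl) consumed by analyte = 0.04470 − 0.02251 = 0.02219 mol
From the 1:2 ratio, n(CaCO3) = 1/2 × 0.02219 = 0.01110 mol
mass of CaCO3 = 0.01110 × 100.09 = 1.111 g

1.111 g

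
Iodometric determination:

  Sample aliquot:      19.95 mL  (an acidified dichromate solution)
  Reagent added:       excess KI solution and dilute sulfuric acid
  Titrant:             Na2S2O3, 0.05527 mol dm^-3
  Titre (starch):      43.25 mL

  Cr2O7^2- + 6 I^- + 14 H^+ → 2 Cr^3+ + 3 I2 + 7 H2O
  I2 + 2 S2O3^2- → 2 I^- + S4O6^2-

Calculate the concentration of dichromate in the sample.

0.01997 mol/L

n(S2O3^2-) = 0.04325 × 0.05527 = 2.390 × 10^-3 mol
n(I2) = n(S2O3^2-)/2 = 1.195 × 10^-3 mol
From the 1:3 ratio, n(Cr2O7^2-) in the aliquot = 1/3 × 1.195 × 10^-3 = 3.984 × 10^-4 mol
[Cr2O7^2-] = 3.984 × 10^-4 / 0.01995 = 0.01997 mol/L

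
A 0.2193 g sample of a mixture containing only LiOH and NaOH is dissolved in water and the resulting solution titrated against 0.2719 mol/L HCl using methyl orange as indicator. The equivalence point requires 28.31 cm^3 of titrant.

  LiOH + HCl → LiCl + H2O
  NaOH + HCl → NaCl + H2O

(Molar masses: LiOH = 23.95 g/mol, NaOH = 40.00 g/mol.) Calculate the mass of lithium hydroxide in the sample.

n(HCl) = 0.02831 × 0.2719 = 7.697 × 10^-3 mol
Let x = n(LiOH), y = n(NaOH).
Titrant: 1x + 1y = 7.697 × 10^-3;  mass: 23.95x + 40.00y = 0.2193
Solving, x = 5.520 × 10^-3 mol, y = 2.177 × 10^-3 mol
mass of LiOH = 5.520 × 10^-3 × 23.95 = 0.1322 g

0.1322 g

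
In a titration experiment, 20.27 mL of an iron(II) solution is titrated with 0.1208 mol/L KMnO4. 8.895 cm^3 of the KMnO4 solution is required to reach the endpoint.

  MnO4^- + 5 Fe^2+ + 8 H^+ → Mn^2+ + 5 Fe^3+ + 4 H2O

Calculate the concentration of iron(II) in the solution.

0.2651 mol/L

n(KMnO4) = 0.008895 L × 0.1208 mol/L = 1.075 × 10^-3 mol
From the 5:1 mole ratio, n(Fe2+) = 5/1 × 1.075 × 10^-3 = 5.373 × 10^-3 mol
[Fe2+] = 5.373 × 10^-3 mol / 0.02027 L = 0.2651 mol/L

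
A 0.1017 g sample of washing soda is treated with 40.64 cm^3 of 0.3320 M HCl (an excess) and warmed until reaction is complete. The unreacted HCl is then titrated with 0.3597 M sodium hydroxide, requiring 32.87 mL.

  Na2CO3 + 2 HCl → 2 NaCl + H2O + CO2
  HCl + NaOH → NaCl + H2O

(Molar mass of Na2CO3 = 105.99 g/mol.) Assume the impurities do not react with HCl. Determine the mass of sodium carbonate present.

n(HCl) added = 0.04064 × 0.3320 = 0.01349 mol
n(NaOH) used in back-titration = 0.03287 × 0.3597 = 0.01182 mol
n(HCl) left over = 0.01182 mol (1:1 ratio)
n(HCl) consumed by analyte = 0.01349 − 0.01182 = 1.669 × 10^-3 mol
From the 1:2 ratio, n(Na2CO3) = 1/2 × 1.669 × 10^-3 = 8.346 × 10^-4 mol
mass of Na2CO3 = 8.346 × 10^-4 × 105.99 = 0.08846 g

0.08846 g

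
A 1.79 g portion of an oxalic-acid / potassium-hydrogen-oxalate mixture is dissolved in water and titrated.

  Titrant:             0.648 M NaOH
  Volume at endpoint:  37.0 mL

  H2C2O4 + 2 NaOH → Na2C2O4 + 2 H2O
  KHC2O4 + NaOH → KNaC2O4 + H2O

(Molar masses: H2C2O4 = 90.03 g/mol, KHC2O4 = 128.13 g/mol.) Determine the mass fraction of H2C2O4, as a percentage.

n(NaOH) = 0.0370 × 0.648 = 0.0240 mol
Let x = n(H2C2O4), y = n(KHC2O4).
Titrant: 2x + 1y = 0.0240;  mass: 90.03x + 128.13y = 1.79
Solving, x = 7.71 × 10^-3 mol, y = 8.55 × 10^-3 mol
mass of H2C2O4 = 7.71 × 10^-3 × 90.03 = 0.694 g
% H2C2O4 = 0.694 / 1.79 × 100 = 38.8 %

38.8 %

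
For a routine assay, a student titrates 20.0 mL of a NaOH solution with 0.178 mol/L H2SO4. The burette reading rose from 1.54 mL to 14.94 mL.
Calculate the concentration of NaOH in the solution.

0.239 mol/L

2 NaOH + H2SO4 → Na2SO4 + 2 H2O
n(H2SO4) = 0.0134 L × 0.178 mol/L = 2.39 × 10^-3 mol
From the 2:1 mole ratio, n(NaOH) = 2/1 × 2.39 × 10^-3 = 4.77 × 10^-3 mol
[NaOH] = 4.77 × 10^-3 mol / 0.0200 L = 0.239 mol/L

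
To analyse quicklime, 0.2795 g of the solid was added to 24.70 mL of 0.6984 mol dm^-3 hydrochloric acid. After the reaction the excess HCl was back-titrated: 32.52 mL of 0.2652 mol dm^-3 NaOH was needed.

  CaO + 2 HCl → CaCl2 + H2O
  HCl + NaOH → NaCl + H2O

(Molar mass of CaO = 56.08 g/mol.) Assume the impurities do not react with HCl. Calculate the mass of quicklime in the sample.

n(HCl) added = 0.02470 × 0.6984 = 0.01725 mol
n(NaOH) used in back-titration = 0.03252 × 0.2652 = 8.624 × 10^-3 mol
n(HCl) left over = 8.624 × 10^-3 mol (1:1 ratio)
n(HCl) consumed by analyte = 0.01725 − 8.624 × 10^-3 = 8.626 × 10^-3 mol
From the 1:2 ratio, n(CaO) = 1/2 × 8.626 × 10^-3 = 4.313 × 10^-3 mol
mass of CaO = 4.313 × 10^-3 × 56.08 = 0.2419 g

0.2419 g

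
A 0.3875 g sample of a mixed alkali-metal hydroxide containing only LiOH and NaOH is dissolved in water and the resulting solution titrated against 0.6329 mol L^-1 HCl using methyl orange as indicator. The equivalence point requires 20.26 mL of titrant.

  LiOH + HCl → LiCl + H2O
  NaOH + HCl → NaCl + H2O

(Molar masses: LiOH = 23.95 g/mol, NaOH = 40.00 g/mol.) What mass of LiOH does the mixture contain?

n(HCl) = 0.02026 × 0.6329 = 0.01282 mol
Let x = n(LiOH), y = n(NaOH).
Titrant: 1x + 1y = 0.01282;  mass: 23.95x + 40.00y = 0.3875
Solving, x = 7.813 × 10^-3 mol, y = 5.009 × 10^-3 mol
mass of LiOH = 7.813 × 10^-3 × 23.95 = 0.1871 g

0.1871 g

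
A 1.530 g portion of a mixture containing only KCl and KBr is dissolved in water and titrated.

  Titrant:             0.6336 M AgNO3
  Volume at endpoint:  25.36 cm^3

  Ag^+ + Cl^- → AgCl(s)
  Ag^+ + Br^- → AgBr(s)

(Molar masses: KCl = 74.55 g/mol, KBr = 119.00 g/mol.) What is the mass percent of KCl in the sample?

n(AgNO3) = 0.02536 × 0.6336 = 0.01607 mol
Let x = n(KCl), y = n(KBr).
Titrant: 1x + 1y = 0.01607;  mass: 74.55x + 119.00y = 1.530
Solving, x = 8.596 × 10^-3 mol, y = 7.472 × 10^-3 mol
mass of KCl = 8.596 × 10^-3 × 74.55 = 0.6409 g
% KCl = 0.6409 / 1.530 × 100 = 41.89 %

41.89 %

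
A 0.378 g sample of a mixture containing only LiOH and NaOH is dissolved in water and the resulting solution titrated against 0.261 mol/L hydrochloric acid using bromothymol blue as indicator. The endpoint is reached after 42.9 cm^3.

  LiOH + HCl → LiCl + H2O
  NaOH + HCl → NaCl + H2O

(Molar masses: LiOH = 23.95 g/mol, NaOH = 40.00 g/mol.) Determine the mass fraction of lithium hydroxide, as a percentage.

27.6 %

n(HCl) = 0.0429 × 0.261 = 0.0112 mol
Let x = n(LiOH), y = n(NaOH).
Titrant: 1x + 1y = 0.0112;  mass: 23.95x + 40.00y = 0.378
Solving, x = 4.35 × 10^-3 mol, y = 6.84 × 10^-3 mol
mass of LiOH = 4.35 × 10^-3 × 23.95 = 0.104 g
% LiOH = 0.104 / 0.378 × 100 = 27.6 %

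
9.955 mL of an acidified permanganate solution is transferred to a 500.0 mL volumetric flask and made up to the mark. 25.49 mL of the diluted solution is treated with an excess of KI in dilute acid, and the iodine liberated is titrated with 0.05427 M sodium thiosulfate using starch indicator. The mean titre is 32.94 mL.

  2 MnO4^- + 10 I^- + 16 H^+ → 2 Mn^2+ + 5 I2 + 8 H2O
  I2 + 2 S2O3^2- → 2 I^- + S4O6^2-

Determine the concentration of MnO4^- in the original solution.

n(S2O3^2-) = 0.03294 × 0.05427 = 1.788 × 10^-3 mol
n(I2) = n(S2O3^2-)/2 = 8.938 × 10^-4 mol
From the 2:5 ratio, n(MnO4^-) in the aliquot = 2/5 × 8.938 × 10^-4 = 3.575 × 10^-4 mol
[MnO4^-]_dilute = 3.575 × 10^-4 / 0.02549 = 0.01403 mol/L
[MnO4^-]_original = 0.01403 × 500.0/9.955 = 0.7045 mol/L

0.7045 M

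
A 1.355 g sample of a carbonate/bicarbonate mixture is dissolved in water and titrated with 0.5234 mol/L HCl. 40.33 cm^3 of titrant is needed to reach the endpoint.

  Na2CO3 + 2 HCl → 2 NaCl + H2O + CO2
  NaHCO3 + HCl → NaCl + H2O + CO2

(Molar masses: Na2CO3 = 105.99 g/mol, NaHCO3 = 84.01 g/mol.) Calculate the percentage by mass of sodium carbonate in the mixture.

n(HCl) = 0.04033 × 0.5234 = 0.02111 mol
Let x = n(Na2CO3), y = n(NaHCO3).
Titrant: 2x + 1y = 0.02111;  mass: 105.99x + 84.01y = 1.355
Solving, x = 6.744 × 10^-3 mol, y = 7.620 × 10^-3 mol
mass of Na2CO3 = 6.744 × 10^-3 × 105.99 = 0.7148 g
% Na2CO3 = 0.7148 / 1.355 × 100 = 52.75 %

52.75 %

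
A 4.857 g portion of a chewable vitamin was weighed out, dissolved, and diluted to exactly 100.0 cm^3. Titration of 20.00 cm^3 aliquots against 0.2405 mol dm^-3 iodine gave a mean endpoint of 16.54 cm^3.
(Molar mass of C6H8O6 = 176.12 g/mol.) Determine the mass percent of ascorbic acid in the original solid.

72.12 %

C6H8O6 + I2 → C6H6O6 + 2 HI
n(I2) per titration = 0.01654 × 0.2405 = 3.978 × 10^-3 mol
n(C6H8O6) in each aliquot = 3.978 × 10^-3 mol (1:1 ratio)
n(C6H8O6) in the whole flask = 3.978 × 10^-3 × 100.0/20.00 = 0.01989 mol
mass of C6H8O6 = 0.01989 × 176.12 = 3.503 g
% C6H8O6 = 3.503 / 4.857 × 100 = 72.12 %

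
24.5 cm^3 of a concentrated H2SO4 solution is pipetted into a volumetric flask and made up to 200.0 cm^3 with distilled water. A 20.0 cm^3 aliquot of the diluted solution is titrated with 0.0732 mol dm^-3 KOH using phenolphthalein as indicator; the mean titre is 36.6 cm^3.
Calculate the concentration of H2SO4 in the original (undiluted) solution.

H2SO4 + 2 KOH → K2SO4 + 2 H2O
n(KOH) = 0.0366 × 0.0732 = 2.68 × 10^-3 mol
From the 1:2 ratio, n(H2SO4) in the aliquot = 1/2 × 2.68 × 10^-3 = 1.34 × 10^-3 mol
[H2SO4]_dilute = 1.34 × 10^-3 / 0.0200 = 0.0670 mol/L
Dilution factor = 200.0 / 24.5 = 8.163
[H2SO4]_stock = 0.0670 × 8.163 = 0.547 mol/L

0.547 mol/L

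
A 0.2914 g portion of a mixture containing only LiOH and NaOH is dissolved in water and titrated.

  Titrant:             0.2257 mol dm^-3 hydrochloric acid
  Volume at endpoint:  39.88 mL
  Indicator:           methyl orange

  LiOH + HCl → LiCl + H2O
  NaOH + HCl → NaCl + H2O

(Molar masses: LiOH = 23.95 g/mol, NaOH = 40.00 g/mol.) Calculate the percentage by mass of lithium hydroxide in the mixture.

35.15 %

n(HCl) = 0.03988 × 0.2257 = 9.001 × 10^-3 mol
Let x = n(LiOH), y = n(NaOH).
Titrant: 1x + 1y = 9.001 × 10^-3;  mass: 23.95x + 40.00y = 0.2914
Solving, x = 4.276 × 10^-3 mol, y = 4.724 × 10^-3 mol
mass of LiOH = 4.276 × 10^-3 × 23.95 = 0.1024 g
% LiOH = 0.1024 / 0.2914 × 100 = 35.15 %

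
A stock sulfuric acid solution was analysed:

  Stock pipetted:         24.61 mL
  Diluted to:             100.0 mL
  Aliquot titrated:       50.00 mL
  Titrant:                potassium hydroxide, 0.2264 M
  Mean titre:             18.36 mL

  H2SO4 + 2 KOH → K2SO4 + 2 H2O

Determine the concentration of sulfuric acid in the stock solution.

0.1689 M

n(KOH) = 0.01836 × 0.2264 = 4.157 × 10^-3 mol
From the 1:2 ratio, n(H2SO4) in the aliquot = 1/2 × 4.157 × 10^-3 = 2.078 × 10^-3 mol
[H2SO4]_dilute = 2.078 × 10^-3 / 0.05000 = 0.04157 mol/L
Dilution factor = 100.0 / 24.61 = 4.063
[H2SO4]_stock = 0.04157 × 4.063 = 0.1689 mol/L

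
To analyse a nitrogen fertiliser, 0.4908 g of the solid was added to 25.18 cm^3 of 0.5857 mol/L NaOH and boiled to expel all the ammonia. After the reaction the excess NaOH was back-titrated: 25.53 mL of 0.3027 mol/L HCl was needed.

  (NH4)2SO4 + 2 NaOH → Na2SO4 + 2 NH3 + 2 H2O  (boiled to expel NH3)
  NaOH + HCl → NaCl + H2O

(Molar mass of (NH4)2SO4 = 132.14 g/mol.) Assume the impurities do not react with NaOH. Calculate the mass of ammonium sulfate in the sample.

0.4638 g

n(NaOH) added = 0.02518 × 0.5857 = 0.01475 mol
n(HCl) used in back-titration = 0.02553 × 0.3027 = 7.728 × 10^-3 mol
n(NaOH) left over = 7.728 × 10^-3 mol (1:1 ratio)
n(NaOH) consumed by analyte = 0.01475 − 7.728 × 10^-3 = 7.020 × 10^-3 mol
From the 1:2 ratio, n((NH4)2SO4) = 1/2 × 7.020 × 10^-3 = 3.510 × 10^-3 mol
mass of (NH4)2SO4 = 3.510 × 10^-3 × 132.14 = 0.4638 g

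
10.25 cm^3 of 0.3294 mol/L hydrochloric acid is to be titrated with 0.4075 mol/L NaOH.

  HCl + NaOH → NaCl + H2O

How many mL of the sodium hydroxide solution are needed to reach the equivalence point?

8.286 mL

n(HCl) = 0.01025 L × 0.3294 mol/L = 3.376 × 10^-3 mol
n(NaOH) = 3.376 × 10^-3 mol (1:1 stoichiometry)
V(NaOH) = 3.376 × 10^-3 mol / 0.4075 mol/L = 0.008286 L = 8.286 mL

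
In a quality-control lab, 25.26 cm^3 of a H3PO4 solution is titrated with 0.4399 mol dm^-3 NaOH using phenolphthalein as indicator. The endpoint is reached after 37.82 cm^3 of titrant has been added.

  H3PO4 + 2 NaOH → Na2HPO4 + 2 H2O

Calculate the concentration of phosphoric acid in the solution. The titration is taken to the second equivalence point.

n(NaOH) = 0.03782 L × 0.4399 mol/L = 0.01664 mol
From the 1:2 mole ratio, n(H3PO4) = 1/2 × 0.01664 = 8.319 × 10^-3 mol
[H3PO4] = 8.319 × 10^-3 mol / 0.02526 L = 0.3293 mol/L

0.3293 mol/L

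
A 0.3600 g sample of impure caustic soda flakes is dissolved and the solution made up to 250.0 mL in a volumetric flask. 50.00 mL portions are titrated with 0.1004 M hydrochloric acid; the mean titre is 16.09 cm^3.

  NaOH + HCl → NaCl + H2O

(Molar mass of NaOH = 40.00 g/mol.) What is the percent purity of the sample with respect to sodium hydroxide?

n(HCl) per titration = 0.01609 × 0.1004 = 1.615 × 10^-3 mol
n(NaOH) in each aliquot = 1.615 × 10^-3 mol (1:1 ratio)
n(NaOH) in the whole flask = 1.615 × 10^-3 × 250.0/50.00 = 8.077 × 10^-3 mol
mass of NaOH = 8.077 × 10^-3 × 40.00 = 0.3231 g
% NaOH = 0.3231 / 0.3600 × 100 = 89.75 %

89.75 %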